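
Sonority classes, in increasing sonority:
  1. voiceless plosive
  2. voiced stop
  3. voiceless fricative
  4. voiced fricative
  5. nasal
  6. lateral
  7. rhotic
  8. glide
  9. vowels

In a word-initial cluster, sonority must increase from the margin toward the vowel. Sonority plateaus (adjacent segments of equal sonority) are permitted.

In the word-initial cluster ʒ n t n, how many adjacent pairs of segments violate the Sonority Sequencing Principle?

1

/ʒ/: voiced fricative = 4.
/n/: nasal = 5.
/t/: voiceless plosive = 1.
/n/: nasal = 5.
/ʒ/→/n/: 4→5 (rises) — ok.
/n/→/t/: 5→1 (does not rise) — violation.
/t/→/n/: 1→5 (rises) — ok.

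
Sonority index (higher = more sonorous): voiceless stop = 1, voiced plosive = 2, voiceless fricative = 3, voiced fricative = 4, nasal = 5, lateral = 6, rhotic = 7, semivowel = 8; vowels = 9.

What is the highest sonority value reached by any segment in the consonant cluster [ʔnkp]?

5

/ʔ/ is a voiceless stop (sonority 1).
/n/ is a nasal (sonority 5).
/k/ is a voiceless stop (sonority 1).
/p/ is a voiceless stop (sonority 1).
The maximum is 5.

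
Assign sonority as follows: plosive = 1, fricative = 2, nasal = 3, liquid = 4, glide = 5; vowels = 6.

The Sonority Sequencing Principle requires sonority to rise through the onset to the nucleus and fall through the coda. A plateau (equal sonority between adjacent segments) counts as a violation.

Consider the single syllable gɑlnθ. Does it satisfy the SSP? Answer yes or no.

Onset: /g/ is a plosive (sonority 1); then the nucleus /ɑ/ (sonority 6).
Onset profile 1-6 — rises to the nucleus.
Coda: /l/ is a liquid (sonority 4), /n/ is a nasal (sonority 3), /θ/ is a fricative (sonority 2).
Coda profile 6-4-3-2 — falls from the nucleus.

yes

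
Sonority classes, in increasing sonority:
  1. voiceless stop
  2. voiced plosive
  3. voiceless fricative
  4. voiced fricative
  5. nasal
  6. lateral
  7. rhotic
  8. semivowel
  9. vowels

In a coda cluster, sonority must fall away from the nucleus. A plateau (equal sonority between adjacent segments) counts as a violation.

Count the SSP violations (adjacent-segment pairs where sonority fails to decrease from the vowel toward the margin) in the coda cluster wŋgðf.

1

/w/ — semivowel, sonority 8.
/ŋ/ — nasal, sonority 5.
/g/ — voiced plosive, sonority 2.
/ð/ — voiced fricative, sonority 4.
/f/ — voiceless fricative, sonority 3.
/w/→/ŋ/: 8→5 (falls) — ok.
/ŋ/→/g/: 5→2 (falls) — ok.
/g/→/ð/: 2→4 (does not fall) — violation.
/ð/→/f/: 4→3 (falls) — ok.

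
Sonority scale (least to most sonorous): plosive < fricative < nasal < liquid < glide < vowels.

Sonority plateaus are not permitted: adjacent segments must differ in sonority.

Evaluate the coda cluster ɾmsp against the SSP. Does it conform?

/ɾ/: liquid = 4.
/m/: nasal = 3.
/s/: fricative = 2.
/p/: plosive = 1.
The profile 4-3-2-1 strictly falls, so the coda cluster satisfies the SSP.

yes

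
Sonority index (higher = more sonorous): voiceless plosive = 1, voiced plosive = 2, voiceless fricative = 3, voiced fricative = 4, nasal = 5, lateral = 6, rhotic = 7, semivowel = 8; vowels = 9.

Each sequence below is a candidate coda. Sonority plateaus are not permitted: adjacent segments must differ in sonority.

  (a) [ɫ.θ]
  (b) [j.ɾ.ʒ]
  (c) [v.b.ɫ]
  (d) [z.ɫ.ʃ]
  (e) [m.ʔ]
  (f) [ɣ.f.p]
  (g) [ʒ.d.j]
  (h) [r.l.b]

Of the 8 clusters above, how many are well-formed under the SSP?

(a) 6-3 → obeys
(b) 8-7-4 → obeys
(c) 4-2-6 → violates
(d) 4-6-3 → violates
(e) 5-1 → obeys
(f) 4-3-1 → obeys
(g) 4-2-8 → violates
(h) 7-6-2 → obeys

5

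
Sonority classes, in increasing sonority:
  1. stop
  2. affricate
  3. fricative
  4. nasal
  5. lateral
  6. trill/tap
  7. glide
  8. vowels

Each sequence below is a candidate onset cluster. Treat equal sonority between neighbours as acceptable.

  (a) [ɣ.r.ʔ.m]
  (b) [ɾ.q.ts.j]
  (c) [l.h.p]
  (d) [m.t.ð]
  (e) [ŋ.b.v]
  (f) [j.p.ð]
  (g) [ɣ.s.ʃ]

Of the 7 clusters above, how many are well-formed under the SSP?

(a) [ɣ.r.ʔ.m]: profile 3-6-1-4 — violates.
(b) [ɾ.q.ts.j]: profile 6-1-2-7 — violates.
(c) [l.h.p]: profile 5-3-1 — violates.
(d) [m.t.ð]: profile 4-1-3 — violates.
(e) [ŋ.b.v]: profile 4-1-3 — violates.
(f) [j.p.ð]: profile 7-1-3 — violates.
(g) [ɣ.s.ʃ]: profile 3-3-3 — obeys.

1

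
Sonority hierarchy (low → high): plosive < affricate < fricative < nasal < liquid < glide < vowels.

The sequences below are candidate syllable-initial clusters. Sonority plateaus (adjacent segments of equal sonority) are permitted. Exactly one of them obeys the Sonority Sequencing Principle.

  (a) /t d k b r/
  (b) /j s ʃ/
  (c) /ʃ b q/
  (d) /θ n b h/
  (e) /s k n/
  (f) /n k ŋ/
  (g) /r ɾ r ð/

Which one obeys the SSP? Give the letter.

a

(a) 1-1-1-1-5 → obeys
(b) 6-3-3 → violates
(c) 3-1-1 → violates
(d) 3-4-1-3 → violates
(e) 3-1-4 → violates
(f) 4-1-4 → violates
(g) 5-5-5-3 → violates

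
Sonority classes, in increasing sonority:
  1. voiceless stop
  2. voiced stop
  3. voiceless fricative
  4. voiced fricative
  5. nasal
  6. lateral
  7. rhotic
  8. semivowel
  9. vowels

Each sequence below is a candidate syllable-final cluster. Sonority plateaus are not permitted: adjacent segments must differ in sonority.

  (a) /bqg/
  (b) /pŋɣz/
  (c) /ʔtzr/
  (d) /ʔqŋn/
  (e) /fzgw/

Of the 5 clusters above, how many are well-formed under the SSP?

0

(a) /bqg/: profile 2-1-2 — violates.
(b) /pŋɣz/: profile 1-5-4-4 — violates.
(c) /ʔtzr/: profile 1-1-4-7 — violates.
(d) /ʔqŋn/: profile 1-1-5-5 — violates.
(e) /fzgw/: profile 3-4-2-8 — violates.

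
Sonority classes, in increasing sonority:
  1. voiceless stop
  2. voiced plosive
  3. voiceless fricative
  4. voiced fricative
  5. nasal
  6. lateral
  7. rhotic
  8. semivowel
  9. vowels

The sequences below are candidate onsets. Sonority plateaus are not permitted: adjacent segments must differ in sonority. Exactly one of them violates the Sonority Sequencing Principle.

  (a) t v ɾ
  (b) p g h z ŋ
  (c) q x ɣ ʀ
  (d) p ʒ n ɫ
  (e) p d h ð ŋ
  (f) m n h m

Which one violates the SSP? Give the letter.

f

(a) sonority 1-4-7: well-formed.
(b) sonority 1-2-3-4-5: well-formed.
(c) sonority 1-3-4-7: well-formed.
(d) sonority 1-4-5-6: well-formed.
(e) sonority 1-2-3-4-5: well-formed.
(f) sonority 5-5-3-5: ill-formed.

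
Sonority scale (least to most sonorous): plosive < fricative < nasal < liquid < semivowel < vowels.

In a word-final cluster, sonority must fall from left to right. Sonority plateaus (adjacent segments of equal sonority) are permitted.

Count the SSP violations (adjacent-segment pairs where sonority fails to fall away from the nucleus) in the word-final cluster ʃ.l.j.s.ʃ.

2

/ʃ/: fricative = 2.
/l/: liquid = 4.
/j/: semivowel = 5.
/s/: fricative = 2.
/ʃ/: fricative = 2.
/ʃ/→/l/: 2→4 (does not fall) — violation.
/l/→/j/: 4→5 (does not fall) — violation.
/j/→/s/: 5→2 (falls) — ok.
/s/→/ʃ/: 2→2 (plateau, allowed) — ok.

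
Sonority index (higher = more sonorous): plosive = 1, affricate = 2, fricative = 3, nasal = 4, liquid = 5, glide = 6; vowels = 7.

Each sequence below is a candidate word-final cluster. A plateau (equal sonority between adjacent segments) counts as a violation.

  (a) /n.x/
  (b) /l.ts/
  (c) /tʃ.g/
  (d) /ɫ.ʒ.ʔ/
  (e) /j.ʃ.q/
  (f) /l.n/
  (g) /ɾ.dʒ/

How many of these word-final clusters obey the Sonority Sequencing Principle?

(a) 4-3 → obeys
(b) 5-2 → obeys
(c) 2-1 → obeys
(d) 5-3-1 → obeys
(e) 6-3-1 → obeys
(f) 5-4 → obeys
(g) 5-2 → obeys

7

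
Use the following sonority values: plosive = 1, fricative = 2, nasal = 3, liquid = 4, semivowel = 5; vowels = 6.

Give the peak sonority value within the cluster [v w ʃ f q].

/v/: fricative = 2.
/w/: semivowel = 5.
/ʃ/: fricative = 2.
/f/: fricative = 2.
/q/: plosive = 1.
The maximum is 5.

5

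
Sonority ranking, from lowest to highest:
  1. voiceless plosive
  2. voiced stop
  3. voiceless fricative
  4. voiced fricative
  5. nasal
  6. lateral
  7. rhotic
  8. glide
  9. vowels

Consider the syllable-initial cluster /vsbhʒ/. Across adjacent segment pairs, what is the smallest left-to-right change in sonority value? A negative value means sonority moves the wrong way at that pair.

/v/: voiced fricative = 4.
/s/: voiceless fricative = 3.
/b/: voiced stop = 2.
/h/: voiceless fricative = 3.
/ʒ/: voiced fricative = 4.
/v/→/s/: change -1.
/s/→/b/: change -1.
/b/→/h/: change +1.
/h/→/ʒ/: change +1.
Minimum = -1.

-1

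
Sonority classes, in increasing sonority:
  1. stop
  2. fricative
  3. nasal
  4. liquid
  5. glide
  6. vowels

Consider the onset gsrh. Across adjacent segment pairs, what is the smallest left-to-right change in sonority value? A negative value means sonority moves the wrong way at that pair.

/g/ is a stop (sonority 1).
/s/ is a fricative (sonority 2).
/r/ is a liquid (sonority 4).
/h/ is a fricative (sonority 2).
/g/→/s/: change +1.
/s/→/r/: change +2.
/r/→/h/: change -2.
Minimum = -2.

-2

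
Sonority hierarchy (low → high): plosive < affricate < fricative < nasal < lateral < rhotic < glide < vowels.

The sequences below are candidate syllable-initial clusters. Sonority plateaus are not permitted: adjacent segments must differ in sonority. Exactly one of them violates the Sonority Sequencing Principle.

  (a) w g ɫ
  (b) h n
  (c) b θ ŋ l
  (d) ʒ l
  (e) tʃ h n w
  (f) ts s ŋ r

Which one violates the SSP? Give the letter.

(a) sonority 7-1-5: ill-formed.
(b) sonority 3-4: well-formed.
(c) sonority 1-3-4-5: well-formed.
(d) sonority 3-5: well-formed.
(e) sonority 2-3-4-7: well-formed.
(f) sonority 2-3-4-6: well-formed.

a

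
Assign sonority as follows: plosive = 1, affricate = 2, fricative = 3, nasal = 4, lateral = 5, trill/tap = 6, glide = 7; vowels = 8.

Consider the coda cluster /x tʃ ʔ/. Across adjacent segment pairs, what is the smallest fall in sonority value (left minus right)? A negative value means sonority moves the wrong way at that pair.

/x/ is a fricative (sonority 3).
/tʃ/ is an affricate (sonority 2).
/ʔ/ is a plosive (sonority 1).
/x/→/tʃ/: change +1.
/tʃ/→/ʔ/: change +1.
Minimum = 1.

1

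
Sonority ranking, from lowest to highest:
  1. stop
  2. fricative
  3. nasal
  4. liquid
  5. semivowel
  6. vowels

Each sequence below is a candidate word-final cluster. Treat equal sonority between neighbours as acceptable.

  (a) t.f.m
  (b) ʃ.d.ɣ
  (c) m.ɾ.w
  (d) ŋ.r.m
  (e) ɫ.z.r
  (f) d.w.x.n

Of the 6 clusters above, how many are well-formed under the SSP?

(a) t.f.m: profile 1-2-3 — violates.
(b) ʃ.d.ɣ: profile 2-1-2 — violates.
(c) m.ɾ.w: profile 3-4-5 — violates.
(d) ŋ.r.m: profile 3-4-3 — violates.
(e) ɫ.z.r: profile 4-2-4 — violates.
(f) d.w.x.n: profile 1-5-2-3 — violates.

0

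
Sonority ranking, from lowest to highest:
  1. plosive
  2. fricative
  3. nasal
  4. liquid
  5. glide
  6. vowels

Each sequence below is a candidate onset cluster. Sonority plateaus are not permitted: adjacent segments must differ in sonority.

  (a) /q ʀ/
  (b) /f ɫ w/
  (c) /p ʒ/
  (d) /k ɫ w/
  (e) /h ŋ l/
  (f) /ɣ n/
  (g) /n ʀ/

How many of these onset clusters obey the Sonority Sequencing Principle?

(a) sonority 1-4: well-formed.
(b) sonority 2-4-5: well-formed.
(c) sonority 1-2: well-formed.
(d) sonority 1-4-5: well-formed.
(e) sonority 2-3-4: well-formed.
(f) sonority 2-3: well-formed.
(g) sonority 3-4: well-formed.

7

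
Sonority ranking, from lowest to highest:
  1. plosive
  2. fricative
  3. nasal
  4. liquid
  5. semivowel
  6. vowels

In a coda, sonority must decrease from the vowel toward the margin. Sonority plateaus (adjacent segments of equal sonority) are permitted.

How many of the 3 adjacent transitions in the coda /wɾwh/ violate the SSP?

1

/w/ is a semivowel (sonority 5).
/ɾ/ is a liquid (sonority 4).
/w/ is a semivowel (sonority 5).
/h/ is a fricative (sonority 2).
/w/→/ɾ/: 5→4 (falls) — ok.
/ɾ/→/w/: 4→5 (does not fall) — violation.
/w/→/h/: 5→2 (falls) — ok.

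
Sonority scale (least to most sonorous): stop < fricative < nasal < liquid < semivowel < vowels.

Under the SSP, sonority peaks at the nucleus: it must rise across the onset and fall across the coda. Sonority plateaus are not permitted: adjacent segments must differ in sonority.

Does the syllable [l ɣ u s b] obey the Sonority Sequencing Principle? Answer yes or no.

Onset: /l/ is a liquid (sonority 4), /ɣ/ is a fricative (sonority 2); then the nucleus /u/ (sonority 6).
Onset profile 4-2-6 — does not strictly rise throughout.
Coda: /s/ is a fricative (sonority 2), /b/ is a stop (sonority 1).
Coda profile 6-2-1 — falls from the nucleus.

no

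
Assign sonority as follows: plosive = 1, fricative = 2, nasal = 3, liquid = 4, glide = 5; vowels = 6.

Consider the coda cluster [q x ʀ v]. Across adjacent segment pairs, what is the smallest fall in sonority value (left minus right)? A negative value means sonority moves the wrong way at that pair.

-2

/q/ — plosive, sonority 1.
/x/ — fricative, sonority 2.
/ʀ/ — liquid, sonority 4.
/v/ — fricative, sonority 2.
/q/→/x/: change -1.
/x/→/ʀ/: change -2.
/ʀ/→/v/: change +2.
Minimum = -2.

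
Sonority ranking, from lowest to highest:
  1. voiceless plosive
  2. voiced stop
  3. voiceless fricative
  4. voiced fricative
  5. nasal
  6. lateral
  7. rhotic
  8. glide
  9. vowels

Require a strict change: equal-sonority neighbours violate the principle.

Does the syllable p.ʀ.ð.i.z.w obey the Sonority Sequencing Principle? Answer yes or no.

no

Onset: /p/ is a voiceless plosive (sonority 1), /ʀ/ is a rhotic (sonority 7), /ð/ is a voiced fricative (sonority 4); then the nucleus /i/ (sonority 9).
Onset profile 1-7-4-9 — does not strictly rise throughout.
Coda: /z/ is a voiced fricative (sonority 4), /w/ is a glide (sonority 8).
Coda profile 9-4-8 — does not strictly fall throughout.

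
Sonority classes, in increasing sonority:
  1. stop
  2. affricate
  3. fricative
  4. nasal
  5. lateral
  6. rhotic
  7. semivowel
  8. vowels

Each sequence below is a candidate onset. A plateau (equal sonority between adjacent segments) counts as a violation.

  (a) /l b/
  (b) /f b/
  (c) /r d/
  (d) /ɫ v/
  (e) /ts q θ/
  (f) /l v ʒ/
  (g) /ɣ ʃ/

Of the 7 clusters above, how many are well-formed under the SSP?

0

(a) sonority 5-1: ill-formed.
(b) sonority 3-1: ill-formed.
(c) sonority 6-1: ill-formed.
(d) sonority 5-3: ill-formed.
(e) sonority 2-1-3: ill-formed.
(f) sonority 5-3-3: ill-formed.
(g) sonority 3-3: ill-formed.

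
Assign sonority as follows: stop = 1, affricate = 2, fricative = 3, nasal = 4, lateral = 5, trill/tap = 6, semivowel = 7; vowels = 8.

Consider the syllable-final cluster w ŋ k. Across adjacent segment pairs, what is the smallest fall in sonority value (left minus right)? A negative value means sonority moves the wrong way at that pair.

/w/ is a semivowel (sonority 7).
/ŋ/ is a nasal (sonority 4).
/k/ is a stop (sonority 1).
/w/→/ŋ/: change +3.
/ŋ/→/k/: change +3.
Minimum = 3.

3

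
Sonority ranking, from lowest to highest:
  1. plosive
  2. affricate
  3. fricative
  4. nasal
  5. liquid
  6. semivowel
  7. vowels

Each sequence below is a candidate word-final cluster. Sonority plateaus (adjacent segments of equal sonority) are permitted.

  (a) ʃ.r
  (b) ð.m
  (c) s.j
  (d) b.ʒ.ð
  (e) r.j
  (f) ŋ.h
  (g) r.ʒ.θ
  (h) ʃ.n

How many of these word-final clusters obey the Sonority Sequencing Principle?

(a) 3-5 → violates
(b) 3-4 → violates
(c) 3-6 → violates
(d) 1-3-3 → violates
(e) 5-6 → violates
(f) 4-3 → obeys
(g) 5-3-3 → obeys
(h) 3-4 → violates

2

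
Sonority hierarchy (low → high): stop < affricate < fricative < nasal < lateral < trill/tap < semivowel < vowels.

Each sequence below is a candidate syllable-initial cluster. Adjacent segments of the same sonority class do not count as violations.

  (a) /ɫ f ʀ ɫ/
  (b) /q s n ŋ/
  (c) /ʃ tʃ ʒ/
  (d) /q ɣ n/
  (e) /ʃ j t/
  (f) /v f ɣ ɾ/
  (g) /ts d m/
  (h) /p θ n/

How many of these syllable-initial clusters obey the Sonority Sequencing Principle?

4

(a) sonority 5-3-6-5: ill-formed.
(b) sonority 1-3-4-4: well-formed.
(c) sonority 3-2-3: ill-formed.
(d) sonority 1-3-4: well-formed.
(e) sonority 3-7-1: ill-formed.
(f) sonority 3-3-3-6: well-formed.
(g) sonority 2-1-4: ill-formed.
(h) sonority 1-3-4: well-formed.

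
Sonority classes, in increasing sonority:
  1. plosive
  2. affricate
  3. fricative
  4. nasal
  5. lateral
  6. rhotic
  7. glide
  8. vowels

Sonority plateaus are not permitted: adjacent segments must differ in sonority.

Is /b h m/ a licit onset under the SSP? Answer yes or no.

/b/ is a plosive (sonority 1).
/h/ is a fricative (sonority 3).
/m/ is a nasal (sonority 4).
The profile 1-3-4 strictly rises, so the onset satisfies the SSP.

yes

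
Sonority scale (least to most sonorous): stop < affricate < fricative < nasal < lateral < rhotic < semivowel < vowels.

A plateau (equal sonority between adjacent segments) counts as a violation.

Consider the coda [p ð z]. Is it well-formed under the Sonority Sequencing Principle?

no

/p/: stop = 1.
/ð/: fricative = 3.
/z/: fricative = 3.
The profile is 1-3-3. Between /p/ (1) and /ð/ (3) sonority does not fall, so the cluster violates the SSP.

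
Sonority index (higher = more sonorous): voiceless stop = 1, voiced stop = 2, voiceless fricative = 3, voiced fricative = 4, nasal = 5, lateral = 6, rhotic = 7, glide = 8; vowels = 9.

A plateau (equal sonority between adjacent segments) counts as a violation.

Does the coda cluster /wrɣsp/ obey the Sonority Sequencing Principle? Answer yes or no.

yes

/w/: glide = 8.
/r/: rhotic = 7.
/ɣ/: voiced fricative = 4.
/s/: voiceless fricative = 3.
/p/: voiceless stop = 1.
The profile 8-7-4-3-1 strictly falls, so the coda cluster satisfies the SSP.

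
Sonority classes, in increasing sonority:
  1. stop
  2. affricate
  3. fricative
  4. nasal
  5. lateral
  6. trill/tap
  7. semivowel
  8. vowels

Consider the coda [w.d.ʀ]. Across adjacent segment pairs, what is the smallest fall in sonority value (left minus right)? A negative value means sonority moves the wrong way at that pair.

-5

/w/ — semivowel, sonority 7.
/d/ — stop, sonority 1.
/ʀ/ — trill/tap, sonority 6.
/w/→/d/: change +6.
/d/→/ʀ/: change -5.
Minimum = -5.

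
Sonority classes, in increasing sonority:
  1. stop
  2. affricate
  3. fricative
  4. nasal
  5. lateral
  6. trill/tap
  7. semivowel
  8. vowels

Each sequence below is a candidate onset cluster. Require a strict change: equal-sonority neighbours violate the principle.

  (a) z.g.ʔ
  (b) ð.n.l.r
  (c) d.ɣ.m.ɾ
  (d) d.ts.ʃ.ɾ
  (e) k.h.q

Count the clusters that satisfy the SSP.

3

(a) sonority 3-1-1: ill-formed.
(b) sonority 3-4-5-6: well-formed.
(c) sonority 1-3-4-6: well-formed.
(d) sonority 1-2-3-6: well-formed.
(e) sonority 1-3-1: ill-formed.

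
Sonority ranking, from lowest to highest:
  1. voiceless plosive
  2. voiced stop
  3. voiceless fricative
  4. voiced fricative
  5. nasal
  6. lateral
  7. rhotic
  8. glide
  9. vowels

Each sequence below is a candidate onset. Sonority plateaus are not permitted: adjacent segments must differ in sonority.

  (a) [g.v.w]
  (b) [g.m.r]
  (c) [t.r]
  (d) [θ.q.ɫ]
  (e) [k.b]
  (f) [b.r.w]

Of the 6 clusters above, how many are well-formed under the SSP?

(a) sonority 2-4-8: well-formed.
(b) sonority 2-5-7: well-formed.
(c) sonority 1-7: well-formed.
(d) sonority 3-1-6: ill-formed.
(e) sonority 1-2: well-formed.
(f) sonority 2-7-8: well-formed.

5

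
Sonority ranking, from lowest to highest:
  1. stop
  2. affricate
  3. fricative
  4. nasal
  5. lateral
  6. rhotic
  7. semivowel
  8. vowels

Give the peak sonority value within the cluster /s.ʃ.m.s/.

/s/ — fricative, sonority 3.
/ʃ/ — fricative, sonority 3.
/m/ — nasal, sonority 4.
/s/ — fricative, sonority 3.
The maximum is 4.

4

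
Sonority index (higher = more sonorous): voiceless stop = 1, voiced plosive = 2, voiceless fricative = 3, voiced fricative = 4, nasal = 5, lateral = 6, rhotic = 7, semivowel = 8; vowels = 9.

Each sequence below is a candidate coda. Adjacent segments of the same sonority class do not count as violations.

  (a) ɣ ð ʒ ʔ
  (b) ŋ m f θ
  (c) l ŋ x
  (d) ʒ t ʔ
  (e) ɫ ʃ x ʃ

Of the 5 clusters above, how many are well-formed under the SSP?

(a) sonority 4-4-4-1: well-formed.
(b) sonority 5-5-3-3: well-formed.
(c) sonority 6-5-3: well-formed.
(d) sonority 4-1-1: well-formed.
(e) sonority 6-3-3-3: well-formed.

5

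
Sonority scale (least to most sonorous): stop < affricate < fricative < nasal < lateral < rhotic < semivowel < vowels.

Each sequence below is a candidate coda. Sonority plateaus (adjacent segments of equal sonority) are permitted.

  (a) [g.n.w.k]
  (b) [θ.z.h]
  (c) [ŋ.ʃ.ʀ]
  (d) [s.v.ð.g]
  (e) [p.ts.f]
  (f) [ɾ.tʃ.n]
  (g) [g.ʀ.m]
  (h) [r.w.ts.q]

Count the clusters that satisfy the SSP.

2

(a) sonority 1-4-7-1: ill-formed.
(b) sonority 3-3-3: well-formed.
(c) sonority 4-3-6: ill-formed.
(d) sonority 3-3-3-1: well-formed.
(e) sonority 1-2-3: ill-formed.
(f) sonority 6-2-4: ill-formed.
(g) sonority 1-6-4: ill-formed.
(h) sonority 6-7-2-1: ill-formed.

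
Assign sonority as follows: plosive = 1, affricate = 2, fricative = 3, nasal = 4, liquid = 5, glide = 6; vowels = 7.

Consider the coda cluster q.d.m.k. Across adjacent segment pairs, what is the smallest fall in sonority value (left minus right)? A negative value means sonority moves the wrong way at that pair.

-3

/q/ — plosive, sonority 1.
/d/ — plosive, sonority 1.
/m/ — nasal, sonority 4.
/k/ — plosive, sonority 1.
/q/→/d/: change +0.
/d/→/m/: change -3.
/m/→/k/: change +3.
Minimum = -3.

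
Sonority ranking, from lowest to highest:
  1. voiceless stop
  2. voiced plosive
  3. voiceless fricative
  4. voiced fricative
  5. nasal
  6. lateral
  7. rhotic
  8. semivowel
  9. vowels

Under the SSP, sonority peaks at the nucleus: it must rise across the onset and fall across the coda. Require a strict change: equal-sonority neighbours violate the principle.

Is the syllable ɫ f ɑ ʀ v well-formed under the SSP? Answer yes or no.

no

Onset: /ɫ/ is a lateral (sonority 6), /f/ is a voiceless fricative (sonority 3); then the nucleus /ɑ/ (sonority 9).
Onset profile 6-3-9 — does not strictly rise throughout.
Coda: /ʀ/ is a rhotic (sonority 7), /v/ is a voiced fricative (sonority 4).
Coda profile 9-7-4 — falls from the nucleus.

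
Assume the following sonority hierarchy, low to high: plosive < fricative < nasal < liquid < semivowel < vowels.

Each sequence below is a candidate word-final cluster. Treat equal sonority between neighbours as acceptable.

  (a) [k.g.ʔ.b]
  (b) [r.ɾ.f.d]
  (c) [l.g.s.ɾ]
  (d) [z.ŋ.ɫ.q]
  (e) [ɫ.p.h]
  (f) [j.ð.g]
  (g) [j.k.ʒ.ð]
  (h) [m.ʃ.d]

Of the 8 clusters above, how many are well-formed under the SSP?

(a) [k.g.ʔ.b]: profile 1-1-1-1 — obeys.
(b) [r.ɾ.f.d]: profile 4-4-2-1 — obeys.
(c) [l.g.s.ɾ]: profile 4-1-2-4 — violates.
(d) [z.ŋ.ɫ.q]: profile 2-3-4-1 — violates.
(e) [ɫ.p.h]: profile 4-1-2 — violates.
(f) [j.ð.g]: profile 5-2-1 — obeys.
(g) [j.k.ʒ.ð]: profile 5-1-2-2 — violates.
(h) [m.ʃ.d]: profile 3-2-1 — obeys.

4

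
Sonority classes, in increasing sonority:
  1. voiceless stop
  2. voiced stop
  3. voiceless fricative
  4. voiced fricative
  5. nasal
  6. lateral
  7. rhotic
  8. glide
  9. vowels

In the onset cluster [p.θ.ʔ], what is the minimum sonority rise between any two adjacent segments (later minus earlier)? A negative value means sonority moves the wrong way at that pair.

-2

/p/ is a voiceless stop (sonority 1).
/θ/ is a voiceless fricative (sonority 3).
/ʔ/ is a voiceless stop (sonority 1).
/p/→/θ/: change +2.
/θ/→/ʔ/: change -2.
Minimum = -2.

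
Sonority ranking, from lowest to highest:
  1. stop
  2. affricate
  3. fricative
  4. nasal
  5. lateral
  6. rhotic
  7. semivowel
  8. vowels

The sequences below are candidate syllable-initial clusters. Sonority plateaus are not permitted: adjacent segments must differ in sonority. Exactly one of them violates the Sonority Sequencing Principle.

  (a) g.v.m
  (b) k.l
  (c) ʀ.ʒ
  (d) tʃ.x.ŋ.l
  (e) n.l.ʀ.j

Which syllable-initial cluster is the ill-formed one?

c

(a) 1-3-4 → obeys
(b) 1-5 → obeys
(c) 6-3 → violates
(d) 2-3-4-5 → obeys
(e) 4-5-6-7 → obeys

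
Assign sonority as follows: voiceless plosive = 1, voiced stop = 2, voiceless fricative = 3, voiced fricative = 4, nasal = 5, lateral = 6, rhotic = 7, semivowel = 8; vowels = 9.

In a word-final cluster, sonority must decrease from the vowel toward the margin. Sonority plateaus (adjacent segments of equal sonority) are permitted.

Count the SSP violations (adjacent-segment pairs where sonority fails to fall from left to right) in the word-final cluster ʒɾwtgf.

4

/ʒ/ is a voiced fricative (sonority 4).
/ɾ/ is a rhotic (sonority 7).
/w/ is a semivowel (sonority 8).
/t/ is a voiceless plosive (sonority 1).
/g/ is a voiced stop (sonority 2).
/f/ is a voiceless fricative (sonority 3).
/ʒ/→/ɾ/: 4→7 (does not fall) — violation.
/ɾ/→/w/: 7→8 (does not fall) — violation.
/w/→/t/: 8→1 (falls) — ok.
/t/→/g/: 1→2 (does not fall) — violation.
/g/→/f/: 2→3 (does not fall) — violation.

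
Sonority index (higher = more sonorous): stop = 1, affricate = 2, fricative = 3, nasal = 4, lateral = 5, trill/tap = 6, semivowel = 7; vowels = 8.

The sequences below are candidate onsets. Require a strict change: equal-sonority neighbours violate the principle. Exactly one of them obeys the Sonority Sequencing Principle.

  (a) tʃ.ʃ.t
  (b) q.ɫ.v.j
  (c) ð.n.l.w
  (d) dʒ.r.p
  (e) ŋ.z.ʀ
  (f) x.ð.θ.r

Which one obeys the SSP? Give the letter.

c

(a) 2-3-1 → violates
(b) 1-5-3-7 → violates
(c) 3-4-5-7 → obeys
(d) 2-6-1 → violates
(e) 4-3-6 → violates
(f) 3-3-3-6 → violates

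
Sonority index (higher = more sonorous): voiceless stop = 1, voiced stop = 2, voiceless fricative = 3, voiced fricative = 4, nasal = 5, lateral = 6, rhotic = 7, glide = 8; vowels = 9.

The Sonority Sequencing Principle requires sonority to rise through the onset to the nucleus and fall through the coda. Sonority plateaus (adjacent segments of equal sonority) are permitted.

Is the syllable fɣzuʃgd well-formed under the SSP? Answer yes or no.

yes

Onset: /f/ is a voiceless fricative (sonority 3), /ɣ/ is a voiced fricative (sonority 4), /z/ is a voiced fricative (sonority 4); then the nucleus /u/ (sonority 9).
Onset profile 3-4-4-9 — rises to the nucleus.
Coda: /ʃ/ is a voiceless fricative (sonority 3), /g/ is a voiced stop (sonority 2), /d/ is a voiced stop (sonority 2).
Coda profile 9-3-2-2 — falls from the nucleus.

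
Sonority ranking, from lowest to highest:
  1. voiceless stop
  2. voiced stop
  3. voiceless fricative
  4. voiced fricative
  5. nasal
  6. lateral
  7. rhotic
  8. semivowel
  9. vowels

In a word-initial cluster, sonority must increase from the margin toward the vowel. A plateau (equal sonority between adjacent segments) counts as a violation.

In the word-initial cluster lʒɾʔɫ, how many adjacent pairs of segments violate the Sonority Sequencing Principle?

/l/ is a lateral (sonority 6).
/ʒ/ is a voiced fricative (sonority 4).
/ɾ/ is a rhotic (sonority 7).
/ʔ/ is a voiceless stop (sonority 1).
/ɫ/ is a lateral (sonority 6).
/l/→/ʒ/: 6→4 (does not rise) — violation.
/ʒ/→/ɾ/: 4→7 (rises) — ok.
/ɾ/→/ʔ/: 7→1 (does not rise) — violation.
/ʔ/→/ɫ/: 1→6 (rises) — ok.

2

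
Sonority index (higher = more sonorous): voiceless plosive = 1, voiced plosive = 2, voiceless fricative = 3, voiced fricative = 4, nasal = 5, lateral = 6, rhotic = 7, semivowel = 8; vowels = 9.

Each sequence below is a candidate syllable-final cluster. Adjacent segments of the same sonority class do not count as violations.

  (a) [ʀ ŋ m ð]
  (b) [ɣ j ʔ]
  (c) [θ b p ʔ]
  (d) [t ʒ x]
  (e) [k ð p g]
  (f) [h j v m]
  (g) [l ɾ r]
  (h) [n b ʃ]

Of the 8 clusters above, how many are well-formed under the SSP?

2

(a) sonority 7-5-5-4: well-formed.
(b) sonority 4-8-1: ill-formed.
(c) sonority 3-2-1-1: well-formed.
(d) sonority 1-4-3: ill-formed.
(e) sonority 1-4-1-2: ill-formed.
(f) sonority 3-8-4-5: ill-formed.
(g) sonority 6-7-7: ill-formed.
(h) sonority 5-2-3: ill-formed.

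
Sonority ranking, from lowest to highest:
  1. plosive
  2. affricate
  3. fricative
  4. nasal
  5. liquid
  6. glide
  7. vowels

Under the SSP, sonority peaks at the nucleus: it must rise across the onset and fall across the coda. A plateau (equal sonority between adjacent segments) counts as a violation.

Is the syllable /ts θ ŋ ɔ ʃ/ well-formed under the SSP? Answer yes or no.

yes

Onset: /ts/ is an affricate (sonority 2), /θ/ is a fricative (sonority 3), /ŋ/ is a nasal (sonority 4); then the nucleus /ɔ/ (sonority 7).
Onset profile 2-3-4-7 — rises to the nucleus.
Coda: /ʃ/ is a fricative (sonority 3).
Coda profile 7-3 — falls from the nucleus.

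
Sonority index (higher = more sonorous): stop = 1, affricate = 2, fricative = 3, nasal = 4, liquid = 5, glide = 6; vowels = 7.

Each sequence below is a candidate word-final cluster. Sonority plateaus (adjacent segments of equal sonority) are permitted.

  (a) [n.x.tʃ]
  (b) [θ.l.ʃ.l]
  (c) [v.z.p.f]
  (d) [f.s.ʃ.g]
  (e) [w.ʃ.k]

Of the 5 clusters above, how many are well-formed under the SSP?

(a) [n.x.tʃ]: profile 4-3-2 — obeys.
(b) [θ.l.ʃ.l]: profile 3-5-3-5 — violates.
(c) [v.z.p.f]: profile 3-3-1-3 — violates.
(d) [f.s.ʃ.g]: profile 3-3-3-1 — obeys.
(e) [w.ʃ.k]: profile 6-3-1 — obeys.

3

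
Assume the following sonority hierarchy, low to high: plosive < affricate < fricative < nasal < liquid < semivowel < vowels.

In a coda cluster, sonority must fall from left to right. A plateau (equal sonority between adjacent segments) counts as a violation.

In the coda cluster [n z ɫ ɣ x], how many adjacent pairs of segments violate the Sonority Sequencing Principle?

2

/n/: nasal = 4.
/z/: fricative = 3.
/ɫ/: liquid = 5.
/ɣ/: fricative = 3.
/x/: fricative = 3.
/n/→/z/: 4→3 (falls) — ok.
/z/→/ɫ/: 3→5 (does not fall) — violation.
/ɫ/→/ɣ/: 5→3 (falls) — ok.
/ɣ/→/x/: 3→3 (plateau) — violation.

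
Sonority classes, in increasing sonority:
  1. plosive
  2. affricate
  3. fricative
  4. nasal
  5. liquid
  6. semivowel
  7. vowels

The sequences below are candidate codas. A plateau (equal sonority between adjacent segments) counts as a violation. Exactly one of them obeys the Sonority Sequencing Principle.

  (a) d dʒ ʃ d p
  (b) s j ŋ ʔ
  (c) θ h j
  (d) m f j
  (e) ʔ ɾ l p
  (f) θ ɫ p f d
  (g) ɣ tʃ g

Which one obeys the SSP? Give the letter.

(a) sonority 1-2-3-1-1: ill-formed.
(b) sonority 3-6-4-1: ill-formed.
(c) sonority 3-3-6: ill-formed.
(d) sonority 4-3-6: ill-formed.
(e) sonority 1-5-5-1: ill-formed.
(f) sonority 3-5-1-3-1: ill-formed.
(g) sonority 3-2-1: well-formed.

g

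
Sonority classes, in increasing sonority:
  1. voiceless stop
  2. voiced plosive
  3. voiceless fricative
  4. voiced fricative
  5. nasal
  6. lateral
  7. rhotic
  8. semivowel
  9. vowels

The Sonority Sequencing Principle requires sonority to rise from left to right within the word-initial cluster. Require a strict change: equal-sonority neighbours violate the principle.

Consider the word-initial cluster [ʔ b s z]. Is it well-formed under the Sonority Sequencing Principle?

yes

/ʔ/ is a voiceless stop (sonority 1).
/b/ is a voiced plosive (sonority 2).
/s/ is a voiceless fricative (sonority 3).
/z/ is a voiced fricative (sonority 4).
The profile 1-2-3-4 strictly rises, so the word-initial cluster satisfies the SSP.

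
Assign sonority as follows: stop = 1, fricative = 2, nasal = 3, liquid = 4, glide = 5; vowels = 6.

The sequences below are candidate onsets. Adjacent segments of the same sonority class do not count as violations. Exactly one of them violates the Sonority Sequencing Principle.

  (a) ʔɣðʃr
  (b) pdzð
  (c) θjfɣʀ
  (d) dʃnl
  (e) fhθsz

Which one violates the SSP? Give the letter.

(a) ʔɣðʃr: profile 1-2-2-2-4 — obeys.
(b) pdzð: profile 1-1-2-2 — obeys.
(c) θjfɣʀ: profile 2-5-2-2-4 — violates.
(d) dʃnl: profile 1-2-3-4 — obeys.
(e) fhθsz: profile 2-2-2-2-2 — obeys.

c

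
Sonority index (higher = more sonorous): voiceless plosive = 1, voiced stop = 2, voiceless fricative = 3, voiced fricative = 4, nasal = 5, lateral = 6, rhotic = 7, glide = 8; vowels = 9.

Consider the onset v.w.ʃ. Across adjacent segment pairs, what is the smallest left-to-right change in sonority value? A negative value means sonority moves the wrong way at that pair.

/v/ — voiced fricative, sonority 4.
/w/ — glide, sonority 8.
/ʃ/ — voiceless fricative, sonority 3.
/v/→/w/: change +4.
/w/→/ʃ/: change -5.
Minimum = -5.

-5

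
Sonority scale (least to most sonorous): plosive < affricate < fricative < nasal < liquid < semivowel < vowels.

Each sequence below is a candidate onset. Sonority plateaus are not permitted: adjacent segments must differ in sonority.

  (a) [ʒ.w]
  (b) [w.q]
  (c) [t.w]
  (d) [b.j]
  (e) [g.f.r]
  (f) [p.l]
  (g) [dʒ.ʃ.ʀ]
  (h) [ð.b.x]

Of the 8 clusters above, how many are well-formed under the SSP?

6

(a) [ʒ.w]: profile 3-6 — obeys.
(b) [w.q]: profile 6-1 — violates.
(c) [t.w]: profile 1-6 — obeys.
(d) [b.j]: profile 1-6 — obeys.
(e) [g.f.r]: profile 1-3-5 — obeys.
(f) [p.l]: profile 1-5 — obeys.
(g) [dʒ.ʃ.ʀ]: profile 2-3-5 — obeys.
(h) [ð.b.x]: profile 3-1-3 — violates.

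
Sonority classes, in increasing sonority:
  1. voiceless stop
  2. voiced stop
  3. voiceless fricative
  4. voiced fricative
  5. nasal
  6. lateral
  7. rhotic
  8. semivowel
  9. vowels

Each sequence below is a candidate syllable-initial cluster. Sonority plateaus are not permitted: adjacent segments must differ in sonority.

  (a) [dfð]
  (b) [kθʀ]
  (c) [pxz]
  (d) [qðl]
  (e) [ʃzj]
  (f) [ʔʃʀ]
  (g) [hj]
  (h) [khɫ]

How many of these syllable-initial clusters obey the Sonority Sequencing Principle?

8

(a) [dfð]: profile 2-3-4 — obeys.
(b) [kθʀ]: profile 1-3-7 — obeys.
(c) [pxz]: profile 1-3-4 — obeys.
(d) [qðl]: profile 1-4-6 — obeys.
(e) [ʃzj]: profile 3-4-8 — obeys.
(f) [ʔʃʀ]: profile 1-3-7 — obeys.
(g) [hj]: profile 3-8 — obeys.
(h) [khɫ]: profile 1-3-6 — obeys.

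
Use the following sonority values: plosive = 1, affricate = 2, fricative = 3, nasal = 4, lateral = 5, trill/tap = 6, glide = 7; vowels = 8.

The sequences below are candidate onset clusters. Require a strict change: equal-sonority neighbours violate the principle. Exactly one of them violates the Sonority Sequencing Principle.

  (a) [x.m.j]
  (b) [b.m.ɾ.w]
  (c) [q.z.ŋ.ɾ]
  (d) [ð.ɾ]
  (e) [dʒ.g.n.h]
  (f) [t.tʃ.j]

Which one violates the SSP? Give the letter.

e

(a) [x.m.j]: profile 3-4-7 — obeys.
(b) [b.m.ɾ.w]: profile 1-4-6-7 — obeys.
(c) [q.z.ŋ.ɾ]: profile 1-3-4-6 — obeys.
(d) [ð.ɾ]: profile 3-6 — obeys.
(e) [dʒ.g.n.h]: profile 2-1-4-3 — violates.
(f) [t.tʃ.j]: profile 1-2-7 — obeys.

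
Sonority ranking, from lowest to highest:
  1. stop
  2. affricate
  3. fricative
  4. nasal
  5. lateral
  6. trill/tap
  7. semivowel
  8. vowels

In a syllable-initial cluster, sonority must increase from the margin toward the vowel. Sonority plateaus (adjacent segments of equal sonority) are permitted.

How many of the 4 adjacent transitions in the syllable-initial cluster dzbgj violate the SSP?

1

/d/ is a stop (sonority 1).
/z/ is a fricative (sonority 3).
/b/ is a stop (sonority 1).
/g/ is a stop (sonority 1).
/j/ is a semivowel (sonority 7).
/d/→/z/: 1→3 (rises) — ok.
/z/→/b/: 3→1 (does not rise) — violation.
/b/→/g/: 1→1 (plateau, allowed) — ok.
/g/→/j/: 1→7 (rises) — ok.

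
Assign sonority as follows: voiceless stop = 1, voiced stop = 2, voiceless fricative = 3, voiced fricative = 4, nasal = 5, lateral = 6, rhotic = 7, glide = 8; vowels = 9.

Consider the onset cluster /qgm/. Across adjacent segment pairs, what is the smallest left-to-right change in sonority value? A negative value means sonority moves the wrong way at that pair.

/q/ — voiceless stop, sonority 1.
/g/ — voiced stop, sonority 2.
/m/ — nasal, sonority 5.
/q/→/g/: change +1.
/g/→/m/: change +3.
Minimum = 1.

1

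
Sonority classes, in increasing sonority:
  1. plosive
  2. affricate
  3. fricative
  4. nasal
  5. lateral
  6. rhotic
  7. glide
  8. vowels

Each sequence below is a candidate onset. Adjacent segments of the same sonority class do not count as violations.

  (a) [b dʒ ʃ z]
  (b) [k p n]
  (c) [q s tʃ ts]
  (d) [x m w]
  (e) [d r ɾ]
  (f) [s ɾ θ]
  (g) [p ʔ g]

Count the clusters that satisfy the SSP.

(a) [b dʒ ʃ z]: profile 1-2-3-3 — obeys.
(b) [k p n]: profile 1-1-4 — obeys.
(c) [q s tʃ ts]: profile 1-3-2-2 — violates.
(d) [x m w]: profile 3-4-7 — obeys.
(e) [d r ɾ]: profile 1-6-6 — obeys.
(f) [s ɾ θ]: profile 3-6-3 — violates.
(g) [p ʔ g]: profile 1-1-1 — obeys.

5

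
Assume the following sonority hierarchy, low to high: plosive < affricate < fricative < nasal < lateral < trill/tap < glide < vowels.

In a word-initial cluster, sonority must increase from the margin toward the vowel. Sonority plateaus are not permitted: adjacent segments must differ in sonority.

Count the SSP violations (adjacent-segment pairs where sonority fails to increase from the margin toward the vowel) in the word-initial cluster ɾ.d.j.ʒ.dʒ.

3

/ɾ/ — trill/tap, sonority 6.
/d/ — plosive, sonority 1.
/j/ — glide, sonority 7.
/ʒ/ — fricative, sonority 3.
/dʒ/ — affricate, sonority 2.
/ɾ/→/d/: 6→1 (does not rise) — violation.
/d/→/j/: 1→7 (rises) — ok.
/j/→/ʒ/: 7→3 (does not rise) — violation.
/ʒ/→/dʒ/: 3→2 (does not rise) — violation.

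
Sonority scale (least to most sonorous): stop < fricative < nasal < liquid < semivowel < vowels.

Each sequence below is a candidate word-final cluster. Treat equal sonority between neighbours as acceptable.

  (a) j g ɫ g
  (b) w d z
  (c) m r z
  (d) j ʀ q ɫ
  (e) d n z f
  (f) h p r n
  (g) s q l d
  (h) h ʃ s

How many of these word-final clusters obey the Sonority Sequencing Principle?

1

(a) sonority 5-1-4-1: ill-formed.
(b) sonority 5-1-2: ill-formed.
(c) sonority 3-4-2: ill-formed.
(d) sonority 5-4-1-4: ill-formed.
(e) sonority 1-3-2-2: ill-formed.
(f) sonority 2-1-4-3: ill-formed.
(g) sonority 2-1-4-1: ill-formed.
(h) sonority 2-2-2: well-formed.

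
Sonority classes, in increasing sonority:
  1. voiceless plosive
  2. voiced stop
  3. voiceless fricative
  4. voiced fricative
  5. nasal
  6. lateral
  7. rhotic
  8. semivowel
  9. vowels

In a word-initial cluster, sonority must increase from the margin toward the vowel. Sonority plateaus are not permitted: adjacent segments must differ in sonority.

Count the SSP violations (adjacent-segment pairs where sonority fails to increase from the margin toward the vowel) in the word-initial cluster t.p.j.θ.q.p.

4

/t/ — voiceless plosive, sonority 1.
/p/ — voiceless plosive, sonority 1.
/j/ — semivowel, sonority 8.
/θ/ — voiceless fricative, sonority 3.
/q/ — voiceless plosive, sonority 1.
/p/ — voiceless plosive, sonority 1.
/t/→/p/: 1→1 (plateau) — violation.
/p/→/j/: 1→8 (rises) — ok.
/j/→/θ/: 8→3 (does not rise) — violation.
/θ/→/q/: 3→1 (does not rise) — violation.
/q/→/p/: 1→1 (plateau) — violation.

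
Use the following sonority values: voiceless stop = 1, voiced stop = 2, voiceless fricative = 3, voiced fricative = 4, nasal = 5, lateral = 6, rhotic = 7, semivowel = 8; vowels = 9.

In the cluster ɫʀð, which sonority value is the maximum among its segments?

7

/ɫ/ — lateral, sonority 6.
/ʀ/ — rhotic, sonority 7.
/ð/ — voiced fricative, sonority 4.
The maximum is 7.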